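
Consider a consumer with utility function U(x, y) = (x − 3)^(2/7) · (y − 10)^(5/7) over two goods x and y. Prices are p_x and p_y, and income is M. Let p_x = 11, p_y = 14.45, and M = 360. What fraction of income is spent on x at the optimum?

Let x' = x−3, y' = y−10. MRS = (2/5)·y'/x' = p_x/p_y.
Substituting into the budget: x* = 3 + 2/7·(M − 3·p_x − 10·p_y)/p_x, and y* = 10 + 5/7·(…)/p_y.
Discretionary income = 360 − 3·11 − 10·14.45 = 182.5; x* = 3 + 2/7·182.5/11 = 7.7403; y* = 10 + 5/7·182.5/14.45 = 19.0213.
Expenditure on x: 11·7.7403 = 85.1429; share = 0.2365.

share on x = 0.2365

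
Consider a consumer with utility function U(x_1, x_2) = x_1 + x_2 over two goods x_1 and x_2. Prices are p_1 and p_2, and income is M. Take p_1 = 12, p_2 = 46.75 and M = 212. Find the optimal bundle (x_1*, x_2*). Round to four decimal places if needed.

Perfect substitutes: compare marginal utility per dollar. 1/p_1 vs 1/p_2 → 0.0833 vs 0.0214.
x_1 gives more utility per dollar, so spend all income on x_1: x_1* = M/p_1, x_2* = 0.
Numerically: x_1* = 17.6667, x_2* = 0.

x_1* = 17.6667, x_2* = 0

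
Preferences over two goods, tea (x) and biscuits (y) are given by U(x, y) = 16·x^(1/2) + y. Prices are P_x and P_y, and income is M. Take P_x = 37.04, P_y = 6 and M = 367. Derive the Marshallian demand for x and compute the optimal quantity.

Set MRS = P_x/P_y: 8·x^(−1/2) = P_x/P_y.
Solve: √x = 8·P_y/P_x, so x*(P_x,P_y) = (8·P_y/P_x)², and y* = (M − P_x·x*)/P_y.
Plugging in: x* = (8·6/37.04)² = 1.6793.

x* = 1.6793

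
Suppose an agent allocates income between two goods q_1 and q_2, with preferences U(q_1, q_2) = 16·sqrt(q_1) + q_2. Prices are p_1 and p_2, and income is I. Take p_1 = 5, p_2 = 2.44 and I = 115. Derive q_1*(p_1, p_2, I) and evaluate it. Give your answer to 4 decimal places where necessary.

q_1* = 15.2412

Set MRS = p_1/p_2: 8·q_1^(−1/2) = p_1/p_2.
Solve: √q_1 = 8·p_2/p_1, so q_1*(p_1,p_2) = (8·p_2/p_1)², and q_2* = (I − p_1·q_1*)/p_2.
Plugging in: q_1* = (8·2.44/5)² = 15.2412.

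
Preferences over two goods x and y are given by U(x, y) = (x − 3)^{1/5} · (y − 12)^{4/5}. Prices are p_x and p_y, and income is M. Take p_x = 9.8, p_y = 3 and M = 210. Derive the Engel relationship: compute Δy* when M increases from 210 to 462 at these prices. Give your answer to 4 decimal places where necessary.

Δy* = 67.2

MRS = (1/4)·(y−12)/(x−3). Tangency with p_x/p_y gives y−12 = 4·(p_x/p_y)·(x−3).
After buying the subsistence bundle (3, 12), a share 0.2 of the remaining income goes to x: x* = 3 + 0.2·(M − 3p_x − 12p_y)/p_x.
Discretionary income = 210 − 3·9.8 − 12·3 = 144.6; y* = 12 + 0.8·144.6/3 = 50.56.
At M' = 462: y* = 117.76. Change: 117.76 − 50.56 = 67.2.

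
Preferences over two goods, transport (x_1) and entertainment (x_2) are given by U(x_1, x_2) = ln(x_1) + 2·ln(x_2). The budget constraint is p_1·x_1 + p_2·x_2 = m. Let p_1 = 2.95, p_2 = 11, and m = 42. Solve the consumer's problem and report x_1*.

MU_x_1/MU_x_2 = (x_2)/(2·x_1); tangency sets this equal to p_1/p_2.
So p_2·x_2 = 2·p_1·x_1; combined with the budget, a share 1/3 of income goes to x_1.
Demand: x_1*(p_1,p_2,m) = 1/3·m/p_1 and x_2* = 2/3·m/p_2.
At p_1=2.95, p_2=11, m=42: x_1* = 1/3·42/2.95 = 4.7458.

x_1* = 4.7458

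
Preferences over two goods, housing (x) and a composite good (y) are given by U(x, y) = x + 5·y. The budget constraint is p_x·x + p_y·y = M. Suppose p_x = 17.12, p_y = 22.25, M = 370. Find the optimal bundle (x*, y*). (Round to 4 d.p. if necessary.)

y gives more utility per dollar, so spend all income on y: y* = M/p_y, x* = 0.
Numerically: x* = 0, y* = 16.6292.

x* = 0, y* = 16.6292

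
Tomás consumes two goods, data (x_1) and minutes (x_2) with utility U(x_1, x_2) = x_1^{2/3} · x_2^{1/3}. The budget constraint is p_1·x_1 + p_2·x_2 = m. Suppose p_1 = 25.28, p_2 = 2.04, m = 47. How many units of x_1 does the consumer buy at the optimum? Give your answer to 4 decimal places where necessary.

The MRS is 2·x_2/x_1. Set MRS = p_1/p_2.
Rearranging, p_2·x_2 = (1/2)·p_1·x_1. Substituting into the budget gives p_1·x_1·(1 + (1/2)) = m.
Demand: x_1*(p_1,p_2,m) = 2/3·m/p_1 and x_2* = 1/3·m/p_2.
At p_1=25.28, p_2=2.04, m=47: x_1* = 2/3·47/25.28 = 1.2395.

x_1* = 1.2395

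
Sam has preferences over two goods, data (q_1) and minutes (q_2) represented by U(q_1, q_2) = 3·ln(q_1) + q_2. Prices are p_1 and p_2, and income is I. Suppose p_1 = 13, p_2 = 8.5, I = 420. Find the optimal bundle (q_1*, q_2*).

q_1* = 1.9615, q_2* = 46.4118

MU_q_1 = 3/q_1, MU_q_2 = 1. Tangency: 3/q_1 = p_1/p_2.
So q_1*(p_1,p_2) = 3·p_2/p_1, independent of income; and q_2* = (I − 3·p_2)/p_2.
At the given prices: q_1* = 3·8.5/13 = 1.9615, and q_2* = 46.4118.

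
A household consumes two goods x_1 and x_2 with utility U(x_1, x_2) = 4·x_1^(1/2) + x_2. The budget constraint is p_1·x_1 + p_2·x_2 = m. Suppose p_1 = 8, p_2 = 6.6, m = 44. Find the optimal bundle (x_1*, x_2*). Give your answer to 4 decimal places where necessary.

Set MRS = p_1/p_2: 2·x_1^(−1/2) = p_1/p_2.
Thus x_1* = (2·p_2/p_1)² — independent of m — with the rest of income spent on x_2.
Plugging in: x_1* = (2·6.6/8)² = 2.7225, x_2* = 3.3667.

x_1* = 2.7225, x_2* = 3.3667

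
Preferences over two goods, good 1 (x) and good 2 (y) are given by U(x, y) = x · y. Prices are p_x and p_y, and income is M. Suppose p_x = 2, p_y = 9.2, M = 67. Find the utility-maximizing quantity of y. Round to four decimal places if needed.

y* = 3.6413

MU_x/MU_y = (y)/(x); tangency sets this equal to p_x/p_y.
So p_y·y = p_x·x; combined with the budget, a share 0.5 of income goes to x.
Demand: x*(p_x,p_y,M) = 0.5·M/p_x and y* = 0.5·M/p_y.
At p_x=2, p_y=9.2, M=67: y* = 0.5·67/9.2 = 3.6413.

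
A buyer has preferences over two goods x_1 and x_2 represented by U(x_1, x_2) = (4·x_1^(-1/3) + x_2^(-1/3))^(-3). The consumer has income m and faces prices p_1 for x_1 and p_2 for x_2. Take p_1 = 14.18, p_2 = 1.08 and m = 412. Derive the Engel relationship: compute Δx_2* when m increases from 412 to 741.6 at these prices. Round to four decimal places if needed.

With the ratio pinned down, the budget gives x_1* = m/(p_1 + p_2·(x_2/x_1)) and x_2* = (x_2/x_1)·x_1*.
Numerically x_2/x_1 = 2.438621, so x_1* = 412/(14.18 + 1.08·2.438621) = 24.5038 and x_2* = 2.438621·24.5038 = 59.7555.
At m' = 741.6: x_2* = 107.5599. Change: 107.5599 − 59.7555 = 47.8044.

Δx_2* = 47.8044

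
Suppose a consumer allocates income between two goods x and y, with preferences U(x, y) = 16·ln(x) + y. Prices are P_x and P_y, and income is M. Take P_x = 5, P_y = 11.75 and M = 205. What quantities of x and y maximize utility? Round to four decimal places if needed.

MU_x = 16/x, MU_y = 1. Tangency: 16/x = P_x/P_y.
So x*(P_x,P_y) = 16·P_y/P_x, independent of income; and y* = (M − 16·P_y)/P_y.
At the given prices: x* = 16·11.75/5 = 37.6, and y* = 1.4468.

x* = 37.6, y* = 1.4468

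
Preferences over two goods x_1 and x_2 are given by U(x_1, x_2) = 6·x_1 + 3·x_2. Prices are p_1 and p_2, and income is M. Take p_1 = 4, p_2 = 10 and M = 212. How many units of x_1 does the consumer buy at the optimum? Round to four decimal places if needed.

x_1* = 53

Linear utility — the consumer picks whichever good has higher MU/price: 6/4 = 1.5 vs 3/10 = 0.3.
x_1 gives more utility per dollar, so spend all income on x_1: x_1* = M/p_1, x_2* = 0.
Numerically: x_1* = 53, x_2* = 0.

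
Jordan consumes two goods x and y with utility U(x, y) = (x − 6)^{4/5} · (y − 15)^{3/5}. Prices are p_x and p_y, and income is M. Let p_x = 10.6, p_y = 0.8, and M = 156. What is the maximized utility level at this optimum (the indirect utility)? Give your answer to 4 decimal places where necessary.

V = 30.906

This is Cobb-Douglas in (x−6, y−15): tangency gives 0.8·p_y·(y−15) = 0.6·p_x·(x−6).
After buying the subsistence bundle (6, 15), a share 4/7 of the remaining income goes to x: x* = 6 + 4/7·(M − 6p_x − 15p_y)/p_x.
Discretionary income = 156 − 6·10.6 − 15·0.8 = 80.4; x* = 6 + 4/7·80.4/10.6 = 10.3342; y* = 15 + 3/7·80.4/0.8 = 58.0714.
Utility at the optimum: U(10.3342, 58.0714) = 30.906.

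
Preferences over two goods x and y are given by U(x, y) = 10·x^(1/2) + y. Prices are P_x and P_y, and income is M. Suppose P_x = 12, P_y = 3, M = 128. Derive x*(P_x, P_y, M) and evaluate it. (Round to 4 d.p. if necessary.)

x* = 1.5625

Set MRS = P_x/P_y: 5·x^(−1/2) = P_x/P_y.
Solve: √x = 5·P_y/P_x, so x*(P_x,P_y) = (5·P_y/P_x)², and y* = (M − P_x·x*)/P_y.
Plugging in: x* = (5·3/12)² = 1.5625.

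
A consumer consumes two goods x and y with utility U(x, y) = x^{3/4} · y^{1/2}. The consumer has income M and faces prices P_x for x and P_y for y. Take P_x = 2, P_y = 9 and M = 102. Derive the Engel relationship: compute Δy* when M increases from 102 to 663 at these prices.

Δy* = 24.9333

MU_x/MU_y = (0.75·y)/(0.5·x); tangency sets this equal to P_x/P_y.
So 0.75·P_y·y = 0.5·P_x·x; combined with the budget, a share 0.6 of income goes to x.
Demand: x*(P_x,P_y,M) = 0.6·M/P_x and y* = 0.4·M/P_y.
At P_x=2, P_y=9, M=102: y* = 0.4·102/9 = 4.5333.
At M' = 663: y* = 29.4667. Change: 29.4667 − 4.5333 = 24.9333.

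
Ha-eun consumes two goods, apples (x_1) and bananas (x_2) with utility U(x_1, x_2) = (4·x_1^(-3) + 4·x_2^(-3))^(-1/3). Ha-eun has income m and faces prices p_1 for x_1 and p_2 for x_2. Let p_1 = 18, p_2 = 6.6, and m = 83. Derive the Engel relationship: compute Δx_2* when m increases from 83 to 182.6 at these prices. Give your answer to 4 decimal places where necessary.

From the CES first-order condition, (x_2/x_1)^(4) = p_1/p_2.
Solve for the ratio: x_2/x_1 = [p_1/p_2]^(0.25).
With the ratio pinned down, the budget gives x_1* = m/(p_1 + p_2·(x_2/x_1)) and x_2* = (x_2/x_1)·x_1*.
Numerically x_2/x_1 = 1.285086, so x_1* = 83/(18 + 6.6·1.285086) = 3.1343 and x_2* = 1.285086·3.1343 = 4.0278.
At m' = 182.6: x_2* = 8.8611. Change: 8.8611 − 4.0278 = 4.8333.

Δx_2* = 4.8333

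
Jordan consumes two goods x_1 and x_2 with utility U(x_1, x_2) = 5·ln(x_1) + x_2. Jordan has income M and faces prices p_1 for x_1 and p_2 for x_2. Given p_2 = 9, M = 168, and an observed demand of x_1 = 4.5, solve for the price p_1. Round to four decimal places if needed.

p_1 = 10

Set MRS = p_1/p_2: (5/x_1)/1 = p_1/p_2.
So x_1*(p_1,p_2) = 5·p_2/p_1, independent of income; and x_2* = (M − 5·p_2)/p_2.
Set x_1* = 4.5 in the demand function and solve for p_1: p_1 = 10.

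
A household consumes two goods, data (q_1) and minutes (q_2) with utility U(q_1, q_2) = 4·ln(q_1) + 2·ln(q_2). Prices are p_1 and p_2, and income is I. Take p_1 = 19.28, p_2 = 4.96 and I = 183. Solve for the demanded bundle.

q_1* = 6.3278, q_2* = 12.2984

MU_q_1/MU_q_2 = (4·q_2)/(2·q_1); tangency sets this equal to p_1/p_2.
So 4·p_2·q_2 = 2·p_1·q_1; combined with the budget, a share 2/3 of income goes to q_1.
Demand: q_1*(p_1,p_2,I) = 2/3·I/p_1 and q_2* = 1/3·I/p_2.
At p_1=19.28, p_2=4.96, I=183: q_1* = 2/3·183/19.28 = 6.3278, q_2* = 12.2984.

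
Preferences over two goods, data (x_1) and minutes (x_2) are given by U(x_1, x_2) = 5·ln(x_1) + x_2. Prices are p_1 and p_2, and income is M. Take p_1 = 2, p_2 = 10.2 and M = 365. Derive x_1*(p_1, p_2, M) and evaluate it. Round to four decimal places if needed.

MU_x_1 = 5/x_1, MU_x_2 = 1. Tangency: 5/x_1 = p_1/p_2.
So x_1*(p_1,p_2) = 5·p_2/p_1, independent of income; and x_2* = (M − 5·p_2)/p_2.
At the given prices: x_1* = 5·10.2/2 = 25.5.

x_1* = 25.5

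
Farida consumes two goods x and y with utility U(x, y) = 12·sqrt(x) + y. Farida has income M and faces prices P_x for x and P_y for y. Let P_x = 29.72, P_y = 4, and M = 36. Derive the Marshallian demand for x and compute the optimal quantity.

MU_x = 6/√x, MU_y = 1. Tangency: 6/√x = P_x/P_y.
Solve: √x = 6·P_y/P_x, so x*(P_x,P_y) = (6·P_y/P_x)², and y* = (M − P_x·x*)/P_y.
Plugging in: x* = (6·4/29.72)² = 0.6521.

x* = 0.6521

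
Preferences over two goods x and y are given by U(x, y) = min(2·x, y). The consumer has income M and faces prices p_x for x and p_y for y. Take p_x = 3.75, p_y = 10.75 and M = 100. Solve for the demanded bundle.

Leontief preferences: the optimum is at the kink where x/1 = y/2, i.e. y = 2·x.
Budget: p_x·x + p_y·2·x = M, so (p_x + 2·p_y)·x = M.
Demand: x*(p_x,p_y,M) = M/(p_x + 2·p_y), y* = 2·M/(p_x + 2·p_y).
Here 3.75 + 2·10.75 = 25.25, giving x* = 3.9604 and y* = 7.9208.

x* = 3.9604, y* = 7.9208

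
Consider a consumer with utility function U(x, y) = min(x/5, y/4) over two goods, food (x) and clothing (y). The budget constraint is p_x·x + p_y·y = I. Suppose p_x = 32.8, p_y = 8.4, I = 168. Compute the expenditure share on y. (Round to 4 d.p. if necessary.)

With perfect complements, no substitution: consume in ratio x:y = 5:4.
Budget: p_x·x + p_y·(4/5)·x = I, so (5·p_x + 4·p_y)·x = 5·I.
Demand: x*(p_x,p_y,I) = 5·I/(5·p_x + 4·p_y), y* = 4·I/(5·p_x + 4·p_y).
Here 5·32.8 + 4·8.4 = 197.6, giving x* = 4.251 and y* = 3.4008.
Expenditure on y: 8.4·3.4008 = 28.5668; share = 0.17.

share on y = 0.17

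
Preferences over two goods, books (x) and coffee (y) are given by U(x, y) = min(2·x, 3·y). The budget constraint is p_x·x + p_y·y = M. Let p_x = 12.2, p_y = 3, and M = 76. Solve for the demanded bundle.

x* = 5.3521, y* = 3.5681

Here 3·12.2 + 2·3 = 42.6, giving x* = 5.3521 and y* = 3.5681.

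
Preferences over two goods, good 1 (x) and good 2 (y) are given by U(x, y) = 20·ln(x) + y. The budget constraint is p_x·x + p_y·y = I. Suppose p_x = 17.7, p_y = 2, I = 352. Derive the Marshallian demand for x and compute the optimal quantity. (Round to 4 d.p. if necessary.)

x* = 2.2599

MU_x = 20/x, MU_y = 1. Tangency: 20/x = p_x/p_y.
So x*(p_x,p_y) = 20·p_y/p_x, independent of income; and y* = (I − 20·p_y)/p_y.
At the given prices: x* = 20·2/17.7 = 2.2599.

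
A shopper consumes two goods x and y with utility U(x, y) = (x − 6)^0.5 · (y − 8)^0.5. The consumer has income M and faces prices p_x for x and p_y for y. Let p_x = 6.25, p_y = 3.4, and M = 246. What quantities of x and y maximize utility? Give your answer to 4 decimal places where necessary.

Substituting into the budget: x* = 6 + 0.5·(M − 6·p_x − 8·p_y)/p_x, and y* = 8 + 0.5·(…)/p_y.
Discretionary income = 246 − 6·6.25 − 8·3.4 = 181.3; x* = 6 + 0.5·181.3/6.25 = 20.504; y* = 8 + 0.5·181.3/3.4 = 34.6618.

x* = 20.504, y* = 34.6618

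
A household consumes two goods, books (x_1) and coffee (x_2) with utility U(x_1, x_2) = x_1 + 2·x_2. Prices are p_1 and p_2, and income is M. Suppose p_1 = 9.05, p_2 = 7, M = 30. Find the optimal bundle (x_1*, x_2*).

x_1* = 0, x_2* = 4.2857

x_2 gives more utility per dollar, so spend all income on x_2: x_2* = M/p_2, x_1* = 0.
Numerically: x_1* = 0, x_2* = 4.2857.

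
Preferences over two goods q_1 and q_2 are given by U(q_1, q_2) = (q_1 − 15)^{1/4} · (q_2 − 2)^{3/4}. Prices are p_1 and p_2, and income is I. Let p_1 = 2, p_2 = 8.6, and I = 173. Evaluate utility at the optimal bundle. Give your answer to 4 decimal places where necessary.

V = 12.0041

Discretionary income = 173 − 15·2 − 2·8.6 = 125.8; q_1* = 15 + 0.25·125.8/2 = 30.725; q_2* = 2 + 0.75·125.8/8.6 = 12.9709.
Utility at the optimum: U(30.725, 12.9709) = 12.0041.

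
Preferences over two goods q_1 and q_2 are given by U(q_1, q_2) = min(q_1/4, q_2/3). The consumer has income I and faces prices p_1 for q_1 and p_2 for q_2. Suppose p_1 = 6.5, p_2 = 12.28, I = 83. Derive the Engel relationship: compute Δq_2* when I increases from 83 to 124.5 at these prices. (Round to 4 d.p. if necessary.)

Δq_2* = 1.9812

With perfect complements, no substitution: consume in ratio q_1:q_2 = 4:3.
Budget: p_1·q_1 + p_2·(3/4)·q_1 = I, so (4·p_1 + 3·p_2)·q_1 = 4·I.
Demand: q_1*(p_1,p_2,I) = 4·I/(4·p_1 + 3·p_2), q_2* = 3·I/(4·p_1 + 3·p_2).
Here 4·6.5 + 3·12.28 = 62.84, giving q_2* = 3.9624.
At I' = 124.5: q_2* = 5.9437. Change: 5.9437 − 3.9624 = 1.9812.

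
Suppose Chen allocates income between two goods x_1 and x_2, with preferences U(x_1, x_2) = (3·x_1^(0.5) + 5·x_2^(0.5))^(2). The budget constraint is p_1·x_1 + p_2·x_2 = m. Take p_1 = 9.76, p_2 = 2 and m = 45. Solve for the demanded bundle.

x_1* = 0.3168, x_2* = 20.9542

From the CES first-order condition, (3/5)·(x_2/x_1)^(0.5) = p_1/p_2.
Hence x_2/x_1 = ((5/3)·p_1/p_2)^(1/(0.5)), i.e. raised to the 2 power.
Substitute x_2 = (x_2/x_1)·x_1 into the budget: x_1* = m/(p_1 + p_2·(x_2/x_1)).
Numerically x_2/x_1 = 66.151111, so x_1* = 45/(9.76 + 2·66.151111) = 0.3168 and x_2* = 66.151111·0.3168 = 20.9542.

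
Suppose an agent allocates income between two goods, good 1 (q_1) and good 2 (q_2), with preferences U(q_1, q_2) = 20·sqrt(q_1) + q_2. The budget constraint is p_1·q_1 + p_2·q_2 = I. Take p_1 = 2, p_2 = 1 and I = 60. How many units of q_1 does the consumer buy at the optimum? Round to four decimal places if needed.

q_1* = 25

Solve: √q_1 = 10·p_2/p_1, so q_1*(p_1,p_2) = (10·p_2/p_1)², and q_2* = (I − p_1·q_1*)/p_2.
Plugging in: q_1* = (10·1/2)² = 25.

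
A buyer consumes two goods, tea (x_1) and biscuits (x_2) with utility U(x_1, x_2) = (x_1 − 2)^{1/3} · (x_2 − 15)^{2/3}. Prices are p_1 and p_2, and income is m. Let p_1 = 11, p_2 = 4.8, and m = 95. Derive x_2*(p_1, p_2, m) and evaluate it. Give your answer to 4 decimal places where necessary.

x_2* = 15.1389

MRS = (1/2)·(x_2−15)/(x_1−2). Tangency with p_1/p_2 gives x_2−15 = 2·(p_1/p_2)·(x_1−2).
Substituting into the budget: x_1* = 2 + 1/3·(m − 2·p_1 − 15·p_2)/p_1, and x_2* = 15 + 2/3·(…)/p_2.
Discretionary income = 95 − 2·11 − 15·4.8 = 1; x_2* = 15 + 2/3·1/4.8 = 15.1389.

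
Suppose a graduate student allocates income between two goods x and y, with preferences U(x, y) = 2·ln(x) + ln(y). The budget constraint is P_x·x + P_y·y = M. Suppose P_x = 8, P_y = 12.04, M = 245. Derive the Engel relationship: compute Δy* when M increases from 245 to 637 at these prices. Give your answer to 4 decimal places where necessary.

Tangency: MRS = 2·y/x = P_x/P_y.
Rearranging, P_y·y = (1/2)·P_x·x. Substituting into the budget gives P_x·x·(1 + (1/2)) = M.
Demand: x*(P_x,P_y,M) = 2/3·M/P_x and y* = 1/3·M/P_y.
At P_x=8, P_y=12.04, M=245: y* = 1/3·245/12.04 = 6.7829.
At M' = 637: y* = 17.6357. Change: 17.6357 − 6.7829 = 10.8527.

Δy* = 10.8527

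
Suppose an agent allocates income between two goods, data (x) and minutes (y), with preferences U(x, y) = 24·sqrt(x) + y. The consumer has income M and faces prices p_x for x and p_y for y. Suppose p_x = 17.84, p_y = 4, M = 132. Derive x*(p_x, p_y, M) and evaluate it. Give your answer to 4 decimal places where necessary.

MU_x = 12/√x, MU_y = 1. Tangency: 12/√x = p_x/p_y.
Thus x* = (12·p_y/p_x)² — independent of M — with the rest of income spent on y.
Plugging in: x* = (12·4/17.84)² = 7.2392.

x* = 7.2392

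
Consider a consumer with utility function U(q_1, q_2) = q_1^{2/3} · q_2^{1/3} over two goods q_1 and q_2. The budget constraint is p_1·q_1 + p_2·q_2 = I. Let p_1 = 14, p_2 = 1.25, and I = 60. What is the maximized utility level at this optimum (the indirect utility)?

V = 5.0737

Demand: q_1*(p_1,p_2,I) = 2/3·I/p_1 and q_2* = 1/3·I/p_2.
At p_1=14, p_2=1.25, I=60: q_1* = 2/3·60/14 = 2.8571, q_2* = 16.
Utility at the optimum: U(2.8571, 16) = 5.0737.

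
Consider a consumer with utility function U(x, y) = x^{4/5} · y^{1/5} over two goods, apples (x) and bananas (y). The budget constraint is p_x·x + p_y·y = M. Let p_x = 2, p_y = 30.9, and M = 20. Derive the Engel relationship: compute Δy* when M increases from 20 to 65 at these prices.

Δy* = 0.2913

The MRS is 4·y/x. Set MRS = p_x/p_y.
So 0.8·p_y·y = 0.2·p_x·x; combined with the budget, a share 0.8 of income goes to x.
Demand: x*(p_x,p_y,M) = 0.8·M/p_x and y* = 0.2·M/p_y.
At p_x=2, p_y=30.9, M=20: y* = 0.2·20/30.9 = 0.1294.
At M' = 65: y* = 0.4207. Change: 0.4207 − 0.1294 = 0.2913.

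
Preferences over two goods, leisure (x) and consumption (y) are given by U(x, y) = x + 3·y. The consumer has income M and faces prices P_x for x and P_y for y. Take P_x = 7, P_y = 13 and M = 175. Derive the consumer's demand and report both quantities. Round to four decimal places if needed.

Numerically: x* = 0, y* = 13.4615.

x* = 0, y* = 13.4615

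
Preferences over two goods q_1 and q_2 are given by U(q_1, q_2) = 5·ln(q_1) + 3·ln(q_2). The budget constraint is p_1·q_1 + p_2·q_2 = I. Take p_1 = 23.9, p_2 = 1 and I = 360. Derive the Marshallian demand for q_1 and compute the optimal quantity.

MU_q_1/MU_q_2 = (5·q_2)/(3·q_1); tangency sets this equal to p_1/p_2.
So 5·p_2·q_2 = 3·p_1·q_1; combined with the budget, a share 0.625 of income goes to q_1.
Demand: q_1*(p_1,p_2,I) = 0.625·I/p_1 and q_2* = 0.375·I/p_2.
At p_1=23.9, p_2=1, I=360: q_1* = 0.625·360/23.9 = 9.4142.

q_1* = 9.4142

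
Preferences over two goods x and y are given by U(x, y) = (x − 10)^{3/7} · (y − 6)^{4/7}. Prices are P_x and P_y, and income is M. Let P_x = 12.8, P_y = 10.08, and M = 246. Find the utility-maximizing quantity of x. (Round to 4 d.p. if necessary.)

x* = 11.9259

MRS = (3/4)·(y−6)/(x−10). Tangency with P_x/P_y gives y−6 = (4/3)·(P_x/P_y)·(x−10).
Substituting into the budget: x* = 10 + 3/7·(M − 10·P_x − 6·P_y)/P_x, and y* = 6 + 4/7·(…)/P_y.
Discretionary income = 246 − 10·12.8 − 6·10.08 = 57.52; x* = 10 + 3/7·57.52/12.8 = 11.9259.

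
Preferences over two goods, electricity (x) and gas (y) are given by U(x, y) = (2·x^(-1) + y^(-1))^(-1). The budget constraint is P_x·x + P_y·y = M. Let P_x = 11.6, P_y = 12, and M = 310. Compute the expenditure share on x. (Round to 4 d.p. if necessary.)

MU_x ∝ 2·x^(-2), MU_y ∝ y^(-2), so MRS = 2·(y/x)^(2) = P_x/P_y.
Hence y/x = ((1/2)·P_x/P_y)^(1/(2)), i.e. raised to the 0.5 power.
Substitute y = (y/x)·x into the budget: x* = M/(P_x + P_y·(y/x)).
Numerically y/x = 0.695222, so x* = 310/(11.6 + 12·0.695222) = 15.5446 and y* = 0.695222·15.5446 = 10.8069.
Expenditure on x: 11.6·15.5446 = 180.317; share = 0.5817.

share on x = 0.5817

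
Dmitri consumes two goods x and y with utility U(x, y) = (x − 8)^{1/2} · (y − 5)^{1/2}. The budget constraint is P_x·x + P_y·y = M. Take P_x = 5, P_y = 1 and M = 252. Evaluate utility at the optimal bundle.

This is Cobb-Douglas in (x−8, y−5): tangency gives 0.5·P_y·(y−5) = 0.5·P_x·(x−8).
After buying the subsistence bundle (8, 5), a share 0.5 of the remaining income goes to x: x* = 8 + 0.5·(M − 8P_x − 5P_y)/P_x.
Discretionary income = 252 − 8·5 − 5·1 = 207; x* = 8 + 0.5·207/5 = 28.7; y* = 5 + 0.5·207/1 = 108.5.
Utility at the optimum: U(28.7, 108.5) = 46.2866.

V = 46.2866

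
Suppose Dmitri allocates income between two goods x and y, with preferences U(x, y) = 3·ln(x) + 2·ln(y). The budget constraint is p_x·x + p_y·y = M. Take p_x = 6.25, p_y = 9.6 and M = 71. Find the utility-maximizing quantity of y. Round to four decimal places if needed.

Tangency: MRS = (3/2)·y/x = p_x/p_y.
So 3·p_y·y = 2·p_x·x; combined with the budget, a share 0.6 of income goes to x.
Demand: x*(p_x,p_y,M) = 0.6·M/p_x and y* = 0.4·M/p_y.
At p_x=6.25, p_y=9.6, M=71: y* = 0.4·71/9.6 = 2.9583.

y* = 2.9583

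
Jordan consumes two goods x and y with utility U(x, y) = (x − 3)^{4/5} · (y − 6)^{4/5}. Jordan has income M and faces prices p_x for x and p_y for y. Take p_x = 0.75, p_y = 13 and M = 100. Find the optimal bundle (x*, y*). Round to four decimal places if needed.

MRS = (y−6)/(x−3). Tangency with p_x/p_y gives y−6 = (p_x/p_y)·(x−3).
After buying the subsistence bundle (3, 6), a share 0.5 of the remaining income goes to x: x* = 3 + 0.5·(M − 3p_x − 6p_y)/p_x.
Discretionary income = 100 − 3·0.75 − 6·13 = 19.75; x* = 3 + 0.5·19.75/0.75 = 16.1667; y* = 6 + 0.5·19.75/13 = 6.7596.

x* = 16.1667, y* = 6.7596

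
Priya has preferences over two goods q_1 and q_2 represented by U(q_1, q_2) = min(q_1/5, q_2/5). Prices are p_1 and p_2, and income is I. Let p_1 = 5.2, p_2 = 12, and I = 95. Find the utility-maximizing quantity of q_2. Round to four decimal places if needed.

Leontief preferences: the optimum is at the kink where q_1/5 = q_2/5, i.e. q_2 = q_1.
Budget: p_1·q_1 + p_2·q_1 = I, so (5·p_1 + 5·p_2)·q_1 = 5·I.
Demand: q_1*(p_1,p_2,I) = 5·I/(5·p_1 + 5·p_2), q_2* = 5·I/(5·p_1 + 5·p_2).
Here 5·5.2 + 5·12 = 86, giving q_2* = 5.5233.

q_2* = 5.5233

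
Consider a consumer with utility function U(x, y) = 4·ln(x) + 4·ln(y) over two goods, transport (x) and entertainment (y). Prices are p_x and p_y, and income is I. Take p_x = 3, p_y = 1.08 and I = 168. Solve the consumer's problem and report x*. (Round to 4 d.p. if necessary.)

Tangency: MRS = y/x = p_x/p_y.
Rearranging, p_y·y = p_x·x. Substituting into the budget gives p_x·x·(1 + 1) = I.
Demand: x*(p_x,p_y,I) = 0.5·I/p_x and y* = 0.5·I/p_y.
At p_x=3, p_y=1.08, I=168: x* = 0.5·168/3 = 28.

x* = 28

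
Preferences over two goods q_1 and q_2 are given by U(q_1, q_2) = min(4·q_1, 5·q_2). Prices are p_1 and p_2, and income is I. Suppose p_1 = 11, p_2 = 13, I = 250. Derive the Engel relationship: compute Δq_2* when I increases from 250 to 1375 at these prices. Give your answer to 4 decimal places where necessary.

Leontief preferences: the optimum is at the kink where q_1/5 = q_2/4, i.e. q_2 = (4/5)·q_1.
Budget: p_1·q_1 + p_2·(4/5)·q_1 = I, so (5·p_1 + 4·p_2)·q_1 = 5·I.
Demand: q_1*(p_1,p_2,I) = 5·I/(5·p_1 + 4·p_2), q_2* = 4·I/(5·p_1 + 4·p_2).
Here 5·11 + 4·13 = 107, giving q_2* = 9.3458.
At I' = 1375: q_2* = 51.4019. Change: 51.4019 − 9.3458 = 42.0561.

Δq_2* = 42.0561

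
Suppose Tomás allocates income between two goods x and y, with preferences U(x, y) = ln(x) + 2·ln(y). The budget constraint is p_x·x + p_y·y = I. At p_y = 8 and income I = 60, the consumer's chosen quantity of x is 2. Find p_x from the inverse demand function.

p_x = 10

The MRS is (1/2)·y/x. Set MRS = p_x/p_y.
So p_y·y = 2·p_x·x; combined with the budget, a share 1/3 of income goes to x.
Demand: x*(p_x,p_y,I) = 1/3·I/p_x and y* = 2/3·I/p_y.
Set x* = 2 in the demand function and solve for p_x: p_x = 10.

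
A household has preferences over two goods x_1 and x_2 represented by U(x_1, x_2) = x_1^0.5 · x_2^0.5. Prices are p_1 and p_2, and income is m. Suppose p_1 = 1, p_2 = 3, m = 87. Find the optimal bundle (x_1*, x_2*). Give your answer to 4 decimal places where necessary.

Tangency: MRS = x_2/x_1 = p_1/p_2.
Rearranging, p_2·x_2 = p_1·x_1. Substituting into the budget gives p_1·x_1·(1 + 1) = m.
Demand: x_1*(p_1,p_2,m) = 0.5·m/p_1 and x_2* = 0.5·m/p_2.
At p_1=1, p_2=3, m=87: x_1* = 0.5·87/1 = 43.5, x_2* = 14.5.

x_1* = 43.5, x_2* = 14.5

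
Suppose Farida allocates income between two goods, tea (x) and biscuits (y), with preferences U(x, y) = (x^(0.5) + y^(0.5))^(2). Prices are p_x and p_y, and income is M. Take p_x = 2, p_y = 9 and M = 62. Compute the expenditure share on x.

share on x = 0.8182

MU_x ∝ x^(-0.5), MU_y ∝ y^(-0.5), so MRS = (y/x)^(0.5) = p_x/p_y.
Hence y/x = (p_x/p_y)^(1/(0.5)), i.e. raised to the 2 power.
Substitute y = (y/x)·x into the budget: x* = M/(p_x + p_y·(y/x)).
Numerically y/x = 0.049383, so x* = 62/(2 + 9·0.049383) = 25.3636 and y* = 0.049383·25.3636 = 1.2525.
Expenditure on x: 2·25.3636 = 50.7273; share = 0.8182.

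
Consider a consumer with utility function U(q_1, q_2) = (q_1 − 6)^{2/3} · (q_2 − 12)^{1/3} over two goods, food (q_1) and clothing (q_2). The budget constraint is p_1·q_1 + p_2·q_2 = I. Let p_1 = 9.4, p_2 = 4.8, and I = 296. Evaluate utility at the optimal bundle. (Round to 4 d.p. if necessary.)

Discretionary income = 296 − 6·9.4 − 12·4.8 = 182; q_1* = 6 + 2/3·182/9.4 = 18.9078; q_2* = 12 + 1/3·182/4.8 = 24.6389.
Utility at the optimum: U(18.9078, 24.6389) = 12.8175.

V = 12.8175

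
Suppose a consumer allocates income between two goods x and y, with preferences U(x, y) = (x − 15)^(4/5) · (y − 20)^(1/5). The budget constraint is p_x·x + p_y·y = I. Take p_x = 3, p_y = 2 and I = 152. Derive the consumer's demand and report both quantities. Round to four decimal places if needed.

Substituting into the budget: x* = 15 + 0.8·(I − 15·p_x − 20·p_y)/p_x, and y* = 20 + 0.2·(…)/p_y.
Discretionary income = 152 − 15·3 − 20·2 = 67; x* = 15 + 0.8·67/3 = 32.8667; y* = 20 + 0.2·67/2 = 26.7.

x* = 32.8667, y* = 26.7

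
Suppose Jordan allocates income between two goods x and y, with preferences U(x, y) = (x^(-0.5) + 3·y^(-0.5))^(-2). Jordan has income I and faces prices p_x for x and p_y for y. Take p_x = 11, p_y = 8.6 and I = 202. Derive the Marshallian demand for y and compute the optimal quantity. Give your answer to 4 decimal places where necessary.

y* = 15.434

From the CES first-order condition, (1/3)·(y/x)^(1.5) = p_x/p_y.
Solve for the ratio: y/x = [3·p_x/p_y]^(2/3).
Substitute y = (y/x)·x into the budget: x* = I/(p_x + p_y·(y/x)).
Numerically y/x = 2.451002, so x* = 202/(11 + 8.6·2.451002) = 6.297 and y* = 2.451002·6.297 = 15.434.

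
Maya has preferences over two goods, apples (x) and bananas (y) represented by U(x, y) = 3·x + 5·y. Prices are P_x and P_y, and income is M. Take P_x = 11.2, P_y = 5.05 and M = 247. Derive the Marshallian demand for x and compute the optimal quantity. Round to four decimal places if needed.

x* = 0

Linear utility — the consumer picks whichever good has higher MU/price: 3/11.2 = 0.2679 vs 5/5.05 = 0.9901.
y gives more utility per dollar, so spend all income on y: y* = M/P_y, x* = 0.
Numerically: x* = 0, y* = 48.9109.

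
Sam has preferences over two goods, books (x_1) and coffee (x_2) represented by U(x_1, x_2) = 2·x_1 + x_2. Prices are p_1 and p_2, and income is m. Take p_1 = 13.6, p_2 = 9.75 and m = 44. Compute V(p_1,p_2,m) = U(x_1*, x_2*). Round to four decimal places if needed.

Perfect substitutes: compare marginal utility per dollar. 2/p_1 vs 1/p_2 → 0.1471 vs 0.1026.
x_1 gives more utility per dollar, so spend all income on x_1: x_1* = m/p_1, x_2* = 0.
Numerically: x_1* = 3.2353, x_2* = 0.
Utility at the optimum: U(3.2353, 0) = 6.4706.

V = 6.4706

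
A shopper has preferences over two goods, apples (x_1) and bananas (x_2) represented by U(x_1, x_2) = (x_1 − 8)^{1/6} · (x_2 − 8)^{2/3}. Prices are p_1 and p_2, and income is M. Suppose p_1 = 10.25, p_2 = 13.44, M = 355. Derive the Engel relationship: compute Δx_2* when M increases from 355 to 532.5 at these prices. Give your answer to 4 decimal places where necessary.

Δx_2* = 10.5655

Discretionary income = 355 − 8·10.25 − 8·13.44 = 165.48; x_2* = 8 + 0.8·165.48/13.44 = 17.85.
At M' = 532.5: x_2* = 28.4155. Change: 28.4155 − 17.85 = 10.5655.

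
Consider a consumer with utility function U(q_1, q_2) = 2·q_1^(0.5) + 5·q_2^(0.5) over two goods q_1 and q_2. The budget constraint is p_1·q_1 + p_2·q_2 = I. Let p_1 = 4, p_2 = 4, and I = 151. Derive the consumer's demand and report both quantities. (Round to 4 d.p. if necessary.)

MRS = MU_q_1/MU_q_2 = (2/5)·(q_2/q_1)^(0.5). Set equal to p_1/p_2.
Hence q_2/q_1 = ((5/2)·p_1/p_2)^(1/(0.5)), i.e. raised to the 2 power.
Substitute q_2 = (q_2/q_1)·q_1 into the budget: q_1* = I/(p_1 + p_2·(q_2/q_1)).
Numerically q_2/q_1 = 6.25, so q_1* = 151/(4 + 4·6.25) = 5.2069 and q_2* = 6.25·5.2069 = 32.5431.

q_1* = 5.2069, q_2* = 32.5431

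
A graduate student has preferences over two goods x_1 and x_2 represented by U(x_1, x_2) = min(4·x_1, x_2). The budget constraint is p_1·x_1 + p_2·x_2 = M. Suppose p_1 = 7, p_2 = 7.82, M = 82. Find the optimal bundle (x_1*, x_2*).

Demand: x_1*(p_1,p_2,M) = M/(p_1 + 4·p_2), x_2* = 4·M/(p_1 + 4·p_2).
Here 7 + 4·7.82 = 38.28, giving x_1* = 2.1421 and x_2* = 8.5684.

x_1* = 2.1421, x_2* = 8.5684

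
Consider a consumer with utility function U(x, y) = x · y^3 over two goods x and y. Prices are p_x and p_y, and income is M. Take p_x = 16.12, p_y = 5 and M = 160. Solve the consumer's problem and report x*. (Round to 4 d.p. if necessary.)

Demand: x*(p_x,p_y,M) = 0.25·M/p_x and y* = 0.75·M/p_y.
At p_x=16.12, p_y=5, M=160: x* = 0.25·160/16.12 = 2.4814.

x* = 2.4814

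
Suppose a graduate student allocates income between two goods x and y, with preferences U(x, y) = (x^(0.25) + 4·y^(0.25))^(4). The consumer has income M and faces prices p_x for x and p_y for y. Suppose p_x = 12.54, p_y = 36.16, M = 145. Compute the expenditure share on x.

From the CES first-order condition, (1/4)·(y/x)^(0.75) = p_x/p_y.
Solve for the ratio: y/x = [4·p_x/p_y]^(4/3).
Substitute y = (y/x)·x into the budget: x* = M/(p_x + p_y·(y/x)).
Numerically y/x = 1.547054, so x* = 145/(12.54 + 36.16·1.547054) = 2.1174 and y* = 1.547054·2.1174 = 3.2757.
Expenditure on x: 12.54·2.1174 = 26.5517; share = 0.1831.

share on x = 0.1831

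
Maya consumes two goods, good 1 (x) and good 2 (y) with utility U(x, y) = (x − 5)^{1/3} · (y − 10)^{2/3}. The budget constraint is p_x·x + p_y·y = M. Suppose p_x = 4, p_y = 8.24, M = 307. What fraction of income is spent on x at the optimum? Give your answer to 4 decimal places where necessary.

Discretionary income = 307 − 5·4 − 10·8.24 = 204.6; x* = 5 + 1/3·204.6/4 = 22.05; y* = 10 + 2/3·204.6/8.24 = 26.5534.
Expenditure on x: 4·22.05 = 88.2; share = 0.2873.

share on x = 0.2873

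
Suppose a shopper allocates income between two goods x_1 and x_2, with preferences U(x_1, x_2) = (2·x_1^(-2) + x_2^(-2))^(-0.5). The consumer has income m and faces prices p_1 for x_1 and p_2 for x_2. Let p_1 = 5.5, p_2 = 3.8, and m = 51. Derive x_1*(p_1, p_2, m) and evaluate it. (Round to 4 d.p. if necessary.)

Numerically x_2/x_1 = 0.897807, so x_1* = 51/(5.5 + 3.8·0.897807) = 5.7228.

x_1* = 5.7228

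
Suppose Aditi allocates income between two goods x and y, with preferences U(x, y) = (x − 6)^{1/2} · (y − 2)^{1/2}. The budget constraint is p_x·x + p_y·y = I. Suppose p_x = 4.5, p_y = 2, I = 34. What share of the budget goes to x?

Let x' = x−6, y' = y−2. MRS = y'/x' = p_x/p_y.
After buying the subsistence bundle (6, 2), a share 0.5 of the remaining income goes to x: x* = 6 + 0.5·(I − 6p_x − 2p_y)/p_x.
Discretionary income = 34 − 6·4.5 − 2·2 = 3; x* = 6 + 0.5·3/4.5 = 6.3333; y* = 2 + 0.5·3/2 = 2.75.
Expenditure on x: 4.5·6.3333 = 28.5; share = 0.8382.

share on x = 0.8382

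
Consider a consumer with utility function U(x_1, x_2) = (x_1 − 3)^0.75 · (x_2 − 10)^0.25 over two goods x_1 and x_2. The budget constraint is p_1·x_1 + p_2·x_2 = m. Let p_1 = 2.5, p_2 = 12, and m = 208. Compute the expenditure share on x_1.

Let x_1' = x_1−3, x_2' = x_2−10. MRS = 3·x_2'/x_1' = p_1/p_2.
After buying the subsistence bundle (3, 10), a share 0.75 of the remaining income goes to x_1: x_1* = 3 + 0.75·(m − 3p_1 − 10p_2)/p_1.
Discretionary income = 208 − 3·2.5 − 10·12 = 80.5; x_1* = 3 + 0.75·80.5/2.5 = 27.15; x_2* = 10 + 0.25·80.5/12 = 11.6771.
Expenditure on x_1: 2.5·27.15 = 67.875; share = 0.3263.

share on x_1 = 0.3263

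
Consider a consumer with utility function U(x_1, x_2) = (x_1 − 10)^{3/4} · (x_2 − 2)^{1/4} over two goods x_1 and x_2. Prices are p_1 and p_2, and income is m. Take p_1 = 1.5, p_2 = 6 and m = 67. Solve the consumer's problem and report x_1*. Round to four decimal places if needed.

x_1* = 30

Discretionary income = 67 − 10·1.5 − 2·6 = 40; x_1* = 10 + 0.75·40/1.5 = 30.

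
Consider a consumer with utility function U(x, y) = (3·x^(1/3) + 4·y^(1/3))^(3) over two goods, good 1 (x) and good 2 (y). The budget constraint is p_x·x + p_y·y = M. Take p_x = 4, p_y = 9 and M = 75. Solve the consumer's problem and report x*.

x* = 9.2529

From the CES first-order condition, (3/4)·(y/x)^(2/3) = p_x/p_y.
Hence y/x = ((4/3)·p_x/p_y)^(1/(2/3)), i.e. raised to the 1.5 power.
With the ratio pinned down, the budget gives x* = M/(p_x + p_y·(y/x)) and y* = (y/x)·x*.
Numerically y/x = 0.456178, so x* = 75/(4 + 9·0.456178) = 9.2529.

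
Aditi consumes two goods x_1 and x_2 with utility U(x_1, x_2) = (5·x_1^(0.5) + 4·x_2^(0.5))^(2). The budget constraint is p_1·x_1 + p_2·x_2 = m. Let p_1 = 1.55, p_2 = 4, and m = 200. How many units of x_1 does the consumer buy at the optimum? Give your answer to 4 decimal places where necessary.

Substitute x_2 = (x_2/x_1)·x_1 into the budget: x_1* = m/(p_1 + p_2·(x_2/x_1)).
Numerically x_2/x_1 = 0.0961, so x_1* = 200/(1.55 + 4·0.0961) = 103.3912.

x_1* = 103.3912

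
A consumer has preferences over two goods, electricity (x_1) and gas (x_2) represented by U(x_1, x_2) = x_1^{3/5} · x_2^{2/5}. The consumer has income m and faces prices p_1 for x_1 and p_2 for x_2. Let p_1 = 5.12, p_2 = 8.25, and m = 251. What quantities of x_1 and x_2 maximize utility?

The MRS is (3/2)·x_2/x_1. Set MRS = p_1/p_2.
So 0.6·p_2·x_2 = 0.4·p_1·x_1; combined with the budget, a share 0.6 of income goes to x_1.
Demand: x_1*(p_1,p_2,m) = 0.6·m/p_1 and x_2* = 0.4·m/p_2.
At p_1=5.12, p_2=8.25, m=251: x_1* = 0.6·251/5.12 = 29.4141, x_2* = 12.1697.

x_1* = 29.4141, x_2* = 12.1697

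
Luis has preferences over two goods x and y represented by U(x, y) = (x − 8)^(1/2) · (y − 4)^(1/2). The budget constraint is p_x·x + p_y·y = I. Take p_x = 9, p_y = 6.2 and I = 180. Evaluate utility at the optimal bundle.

This is Cobb-Douglas in (x−8, y−4): tangency gives 0.5·p_y·(y−4) = 0.5·p_x·(x−8).
Substituting into the budget: x* = 8 + 0.5·(I − 8·p_x − 4·p_y)/p_x, and y* = 4 + 0.5·(…)/p_y.
Discretionary income = 180 − 8·9 − 4·6.2 = 83.2; x* = 8 + 0.5·83.2/9 = 12.6222; y* = 4 + 0.5·83.2/6.2 = 10.7097.
Utility at the optimum: U(12.6222, 10.7097) = 5.569.

V = 5.569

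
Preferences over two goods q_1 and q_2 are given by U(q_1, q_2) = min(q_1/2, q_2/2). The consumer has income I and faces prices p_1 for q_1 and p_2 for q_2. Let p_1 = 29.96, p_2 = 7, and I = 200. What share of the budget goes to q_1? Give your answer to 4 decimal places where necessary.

With perfect complements, no substitution: consume in ratio q_1:q_2 = 2:2.
Budget: p_1·q_1 + p_2·q_1 = I, so (2·p_1 + 2·p_2)·q_1 = 2·I.
Demand: q_1*(p_1,p_2,I) = 2·I/(2·p_1 + 2·p_2), q_2* = 2·I/(2·p_1 + 2·p_2).
Here 2·29.96 + 2·7 = 73.92, giving q_1* = 5.4113 and q_2* = 5.4113.
Expenditure on q_1: 29.96·5.4113 = 162.1212; share = 0.8106.

share on q_1 = 0.8106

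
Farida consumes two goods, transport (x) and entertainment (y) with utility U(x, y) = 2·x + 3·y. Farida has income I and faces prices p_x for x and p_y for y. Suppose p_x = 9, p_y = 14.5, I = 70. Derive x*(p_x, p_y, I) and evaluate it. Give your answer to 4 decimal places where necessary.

Linear utility — the consumer picks whichever good has higher MU/price: 2/9 = 0.2222 vs 3/14.5 = 0.2069.
x gives more utility per dollar, so spend all income on x: x* = I/p_x, y* = 0.
Numerically: x* = 7.7778, y* = 0.

x* = 7.7778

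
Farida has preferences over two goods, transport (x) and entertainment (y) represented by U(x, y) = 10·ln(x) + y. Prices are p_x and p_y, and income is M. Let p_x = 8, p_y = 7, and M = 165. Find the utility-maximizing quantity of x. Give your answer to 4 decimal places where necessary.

MU_x = 10/x, MU_y = 1. Tangency: 10/x = p_x/p_y.
So x*(p_x,p_y) = 10·p_y/p_x, independent of income; and y* = (M − 10·p_y)/p_y.
At the given prices: x* = 10·7/8 = 8.75.

x* = 8.75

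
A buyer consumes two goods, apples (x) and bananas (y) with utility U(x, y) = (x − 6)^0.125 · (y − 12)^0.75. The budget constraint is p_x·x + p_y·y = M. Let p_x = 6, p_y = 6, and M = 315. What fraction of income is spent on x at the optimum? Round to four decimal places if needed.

share on x = 0.2082

MRS = (1/6)·(y−12)/(x−6). Tangency with p_x/p_y gives y−12 = 6·(p_x/p_y)·(x−6).
After buying the subsistence bundle (6, 12), a share 1/7 of the remaining income goes to x: x* = 6 + 1/7·(M − 6p_x − 12p_y)/p_x.
Discretionary income = 315 − 6·6 − 12·6 = 207; x* = 6 + 1/7·207/6 = 10.9286; y* = 12 + 6/7·207/6 = 41.5714.
Expenditure on x: 6·10.9286 = 65.5714; share = 0.2082.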